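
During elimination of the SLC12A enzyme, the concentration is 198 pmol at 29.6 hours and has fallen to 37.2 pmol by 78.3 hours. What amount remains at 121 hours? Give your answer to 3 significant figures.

Over Δt = 78.3 − 29.6 = 48.7 hours, the level fell by a factor of 198/37.2 ≈ 5.3226.
n = log₂(5.3226) ≈ 2.4121 half-lives, so t½ = 48.7/2.4121 ≈ 20.19 hours.
From t = 78.3 to t = 121: 37.2 × (1/2)^((121−78.3)/20.19) ≈ 8.5878 pmol.

8.59 pmol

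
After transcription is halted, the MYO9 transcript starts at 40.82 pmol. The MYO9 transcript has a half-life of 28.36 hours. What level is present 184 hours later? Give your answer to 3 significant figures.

Number of half-lives: n = 184/28.36 ≈ 6.488.
Remaining = 40.82 × (1/2)^6.488 = 40.82 × 0.011141 ≈ 0.45476 pmol.

0.455 pmol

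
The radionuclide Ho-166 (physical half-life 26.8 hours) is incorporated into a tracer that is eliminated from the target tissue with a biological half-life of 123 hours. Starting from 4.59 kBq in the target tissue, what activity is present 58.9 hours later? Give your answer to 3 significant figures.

0.718 kBq

1/t_eff = 1/t_phys + 1/t_biol = 1/26.8 + 1/123 = 0.045444 per hour.
t_eff = 26.8 × 123 / (26.8 + 123) ≈ 22.005 hours.
Remaining = 4.59 × (1/2)^(58.9/22.005) = 4.59 × (1/2)^2.6766 ≈ 0.71791 kBq.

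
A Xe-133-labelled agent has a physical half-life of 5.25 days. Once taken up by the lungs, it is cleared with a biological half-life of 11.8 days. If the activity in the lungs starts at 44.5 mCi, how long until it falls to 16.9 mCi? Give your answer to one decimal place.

5.1 days

1/t_eff = 1/t_phys + 1/t_biol = 1/5.25 + 1/11.8 = 0.27522 per day.
t_eff = 5.25 × 11.8 / (5.25 + 11.8) ≈ 3.6334 days.
n = log₂(44.5/16.9) ≈ 1.3968; t = 1.3968 × 3.6334 ≈ 5.0751 days.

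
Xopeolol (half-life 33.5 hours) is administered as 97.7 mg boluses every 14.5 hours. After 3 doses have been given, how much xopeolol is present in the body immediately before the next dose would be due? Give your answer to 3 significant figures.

The 3 doses were given 43.5, 29, 14.5 hours ago.
Total = 97.7·(1/2)^(43.5/33.5) + 97.7·(1/2)^(29/33.5) + 97.7·(1/2)^(14.5/33.5)
      = 39.72 + 53.617 + 72.377 ≈ 165.71 mg.

166 mg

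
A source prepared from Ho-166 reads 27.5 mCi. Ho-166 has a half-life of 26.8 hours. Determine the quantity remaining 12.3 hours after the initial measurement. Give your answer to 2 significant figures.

20 mCi

Number of half-lives: n = 12.3/26.8 ≈ 0.45896.
Remaining = 27.5 × (1/2)^0.45896 = 27.5 × 0.72751 ≈ 20.007 mCi.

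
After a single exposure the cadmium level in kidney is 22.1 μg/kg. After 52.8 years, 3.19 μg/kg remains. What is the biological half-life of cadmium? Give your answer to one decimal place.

A/A₀ = 3.19/22.1 ≈ 0.14434.
n = log₂(6.9279) ≈ 2.7924 half-lives elapsed in 52.8 years.
t½ = 52.8/2.7924 ≈ 18.908 years.

18.9 years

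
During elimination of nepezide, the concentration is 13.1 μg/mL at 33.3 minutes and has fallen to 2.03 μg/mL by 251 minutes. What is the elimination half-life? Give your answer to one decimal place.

80.9 minutes

Over Δt = 251 − 33.3 = 217.7 minutes, the level fell by a factor of 13.1/2.03 ≈ 6.4532.
n = log₂(6.4532) ≈ 2.69 half-lives, so t½ = 217.7/2.69 ≈ 80.929 minutes.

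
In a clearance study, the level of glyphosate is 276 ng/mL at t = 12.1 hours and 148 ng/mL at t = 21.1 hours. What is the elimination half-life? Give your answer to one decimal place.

Over Δt = 21.1 − 12.1 = 9 hours, the level fell by a factor of 276/148 ≈ 1.8649.
n = log₂(1.8649) ≈ 0.89907 half-lives, so t½ = 9/0.89907 ≈ 10.01 hours.

10.0 hours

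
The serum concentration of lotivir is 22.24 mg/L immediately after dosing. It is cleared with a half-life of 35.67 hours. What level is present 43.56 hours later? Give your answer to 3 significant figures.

Number of half-lives: n = 43.56/35.67 ≈ 1.2212.
Remaining = 22.24 × (1/2)^1.2212 = 22.24 × 0.42893 ≈ 9.5393 mg/L.

9.54 mg/L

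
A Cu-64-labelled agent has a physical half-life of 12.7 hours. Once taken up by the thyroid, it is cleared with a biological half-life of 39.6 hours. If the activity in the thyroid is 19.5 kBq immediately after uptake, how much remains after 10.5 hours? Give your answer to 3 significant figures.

1/t_eff = 1/t_phys + 1/t_biol = 1/12.7 + 1/39.6 = 0.10399 per hour.
t_eff = 12.7 × 39.6 / (12.7 + 39.6) ≈ 9.6161 hours.
Remaining = 19.5 × (1/2)^(10.5/9.6161) = 19.5 × (1/2)^1.0919 ≈ 9.1481 kBq.

9.15 kBq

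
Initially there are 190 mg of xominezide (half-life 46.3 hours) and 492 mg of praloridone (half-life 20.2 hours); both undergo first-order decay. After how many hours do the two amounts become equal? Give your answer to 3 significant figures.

Set 190·(1/2)^(t/46.3) = 492·(1/2)^(t/20.2).
Taking log₂: log₂(190/492) = t·(1/46.3 − 1/20.2).
log₂(0.38618) = -1.3727; 1/46.3 − 1/20.2 = -0.027907.
t = -1.3727 / -0.027907 ≈ 49.187 hours.

49.2 hours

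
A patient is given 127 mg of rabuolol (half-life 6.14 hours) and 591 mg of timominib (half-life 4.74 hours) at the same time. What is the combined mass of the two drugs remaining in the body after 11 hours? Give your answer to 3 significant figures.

155 mg

rabuolol: 127 × (1/2)^(11/6.14) = 127 × (1/2)^1.7915 ≈ 36.686 mg.
timominib: 591 × (1/2)^(11/4.74) = 591 × (1/2)^2.3207 ≈ 118.3 mg.
Total = 36.686 + 118.3 ≈ 154.99 mg.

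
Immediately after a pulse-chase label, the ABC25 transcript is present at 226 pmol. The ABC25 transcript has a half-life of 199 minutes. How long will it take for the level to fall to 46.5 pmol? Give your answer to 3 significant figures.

Fraction remaining = 46.5/226 ≈ 0.20575.
n = log₂(226/46.5) = ln(4.8602)/ln 2 ≈ 2.281 half-lives.
t = n × t½ = 2.281 × 199 ≈ 453.92 minutes.

454 minutes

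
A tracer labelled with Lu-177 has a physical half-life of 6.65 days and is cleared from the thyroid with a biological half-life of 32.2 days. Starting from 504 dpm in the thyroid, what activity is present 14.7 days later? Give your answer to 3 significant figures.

1/t_eff = 1/t_phys + 1/t_biol = 1/6.65 + 1/32.2 = 0.18143 per day.
t_eff = 6.65 × 32.2 / (6.65 + 32.2) ≈ 5.5117 days.
Remaining = 504 × (1/2)^(14.7/5.5117) = 504 × (1/2)^2.667 ≈ 79.354 dpm.

79.4 dpm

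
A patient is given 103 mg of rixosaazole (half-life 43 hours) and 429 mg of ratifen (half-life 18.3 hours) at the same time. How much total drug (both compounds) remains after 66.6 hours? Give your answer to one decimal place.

rixosaazole: 103 × (1/2)^(66.6/43) = 103 × (1/2)^1.5488 ≈ 35.204 mg.
ratifen: 429 × (1/2)^(66.6/18.3) = 429 × (1/2)^3.6393 ≈ 34.428 mg.
Total = 35.204 + 34.428 ≈ 69.631 mg.

69.6 mg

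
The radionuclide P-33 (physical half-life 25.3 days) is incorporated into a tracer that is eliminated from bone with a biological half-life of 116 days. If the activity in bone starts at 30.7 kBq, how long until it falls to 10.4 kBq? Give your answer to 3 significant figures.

1/t_eff = 1/t_phys + 1/t_biol = 1/25.3 + 1/116 = 0.048146 per day.
t_eff = 25.3 × 116 / (25.3 + 116) ≈ 20.77 days.
n = log₂(30.7/10.4) ≈ 1.5617; t = 1.5617 × 20.77 ≈ 32.436 days.

32.4 days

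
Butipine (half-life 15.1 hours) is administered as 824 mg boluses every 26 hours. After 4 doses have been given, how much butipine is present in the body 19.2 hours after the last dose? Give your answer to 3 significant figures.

The 4 doses were given 97.2, 71.2, 45.2, 19.2 hours ago.
Total = 824·(1/2)^(97.2/15.1) + 824·(1/2)^(71.2/15.1) + 824·(1/2)^(45.2/15.1) + 824·(1/2)^(19.2/15.1)
      = 9.5098 + 31.369 + 103.47 + 341.32 ≈ 485.67 mg.

486 mg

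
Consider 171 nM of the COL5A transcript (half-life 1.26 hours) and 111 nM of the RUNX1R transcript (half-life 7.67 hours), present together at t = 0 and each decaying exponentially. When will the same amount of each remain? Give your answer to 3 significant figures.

0.940 hours

Set 171·(1/2)^(t/1.26) = 111·(1/2)^(t/7.67).
Taking log₂: log₂(171/111) = t·(1/1.26 − 1/7.67).
log₂(1.5405) = 0.62344; 1/1.26 − 1/7.67 = 0.66327.
t = 0.62344 / 0.66327 ≈ 0.93994 hours.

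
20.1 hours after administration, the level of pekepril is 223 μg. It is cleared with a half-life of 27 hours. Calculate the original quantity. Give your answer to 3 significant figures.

Number of half-lives elapsed: n = 20.1/27 ≈ 0.74444.
A₀ = A × 2^n = 223 × 2^0.74444 = 223 × 1.6753 ≈ 373.6 μg.

374 μg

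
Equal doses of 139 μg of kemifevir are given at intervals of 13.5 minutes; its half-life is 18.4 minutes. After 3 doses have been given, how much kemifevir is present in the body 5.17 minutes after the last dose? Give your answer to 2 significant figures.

220 μg

The 3 doses were given 32.17, 18.67, 5.17 minutes ago.
Total = 139·(1/2)^(32.17/18.4) + 139·(1/2)^(18.67/18.4) + 139·(1/2)^(5.17/18.4)
      = 41.372 + 68.797 + 114.4 ≈ 224.57 μg.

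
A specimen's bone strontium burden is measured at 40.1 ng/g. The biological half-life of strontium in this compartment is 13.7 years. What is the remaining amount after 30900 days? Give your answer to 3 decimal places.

0.553 ng/g

Convert the elapsed time: 30900 days = 84.6575 years.
Number of half-lives: n = 84.6575/13.7 ≈ 6.1794.
Remaining = 40.1 × (1/2)^6.1794 = 40.1 × 0.013798 ≈ 0.55331 ng/g.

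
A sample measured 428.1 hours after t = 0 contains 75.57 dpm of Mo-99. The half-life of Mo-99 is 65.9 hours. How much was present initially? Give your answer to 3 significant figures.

Number of half-lives elapsed: n = 428.1/65.9 ≈ 6.4962.
A₀ = A × 2^n = 75.57 × 2^6.4962 = 75.57 × 90.272 ≈ 6821.9 dpm.

6820 dpm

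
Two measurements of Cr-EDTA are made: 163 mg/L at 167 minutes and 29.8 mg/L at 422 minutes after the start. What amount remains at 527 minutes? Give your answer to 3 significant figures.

14.8 mg/L

Over Δt = 422 − 167 = 255 minutes, the level fell by a factor of 163/29.8 ≈ 5.4698.
n = log₂(5.4698) ≈ 2.4515 half-lives, so t½ = 255/2.4515 ≈ 104.02 minutes.
From t = 422 to t = 527: 29.8 × (1/2)^((527−422)/104.02) ≈ 14.803 mg/L.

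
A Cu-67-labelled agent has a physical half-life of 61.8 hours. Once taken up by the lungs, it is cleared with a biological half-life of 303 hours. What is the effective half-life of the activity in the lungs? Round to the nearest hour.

51 hours

1/t_eff = 1/t_phys + 1/t_biol = 1/61.8 + 1/303 = 0.019482 per hour.
t_eff = 61.8 × 303 / (61.8 + 303) ≈ 51.331 hours.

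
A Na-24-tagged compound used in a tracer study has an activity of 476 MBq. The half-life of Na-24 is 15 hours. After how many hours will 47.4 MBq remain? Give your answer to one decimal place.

49.9 hours

Fraction remaining = 47.4/476 ≈ 0.09958.
n = log₂(476/47.4) = ln(10.042)/ln 2 ≈ 3.328 half-lives.
t = n × t½ = 3.328 × 15 ≈ 49.92 hours.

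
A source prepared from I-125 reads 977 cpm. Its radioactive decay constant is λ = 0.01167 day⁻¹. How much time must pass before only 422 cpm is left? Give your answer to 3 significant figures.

71.9 days

t½ = ln 2 / λ = 0.69315 / 0.01167 ≈ 59.396 days.
Fraction remaining = 422/977 ≈ 0.43193.
n = log₂(977/422) = ln(2.3152)/ln 2 ≈ 1.2111 half-lives.
t = n × t½ = 1.2111 × 59.396 ≈ 71.935 days.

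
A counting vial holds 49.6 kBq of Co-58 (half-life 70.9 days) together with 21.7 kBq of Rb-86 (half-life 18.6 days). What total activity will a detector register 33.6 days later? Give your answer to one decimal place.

41.9 kBq

Co-58: 49.6 × (1/2)^(33.6/70.9) = 49.6 × (1/2)^0.47391 ≈ 35.713 kBq.
Rb-86: 21.7 × (1/2)^(33.6/18.6) = 21.7 × (1/2)^1.8065 ≈ 6.2039 kBq.
Total = 35.713 + 6.2039 ≈ 41.916 kBq.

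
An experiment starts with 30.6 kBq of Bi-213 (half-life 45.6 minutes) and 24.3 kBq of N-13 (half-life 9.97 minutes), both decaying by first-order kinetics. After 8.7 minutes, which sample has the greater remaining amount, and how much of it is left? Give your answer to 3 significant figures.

Bi-213, 26.8 kBq

Bi-213: 30.6 × (1/2)^0.19079 ≈ 26.809 kBq.
N-13: 24.3 × (1/2)^0.87262 ≈ 13.272 kBq.
Bi-213 has more remaining, at ≈ 26.809 kBq.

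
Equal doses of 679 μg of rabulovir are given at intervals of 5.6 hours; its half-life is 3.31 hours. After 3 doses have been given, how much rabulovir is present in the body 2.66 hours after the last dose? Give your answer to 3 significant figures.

547 μg

The 3 doses were given 13.86, 8.26, 2.66 hours ago.
Total = 679·(1/2)^(13.86/3.31) + 679·(1/2)^(8.26/3.31) + 679·(1/2)^(2.66/3.31)
      = 37.27 + 120.41 + 389 ≈ 546.68 μg.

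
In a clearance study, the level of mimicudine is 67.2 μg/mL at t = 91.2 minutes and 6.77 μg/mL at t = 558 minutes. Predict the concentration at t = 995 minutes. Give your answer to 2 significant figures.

0.79 μg/mL

Over Δt = 558 − 91.2 = 466.8 minutes, the level fell by a factor of 67.2/6.77 ≈ 9.9261.
n = log₂(9.9261) ≈ 3.3112 half-lives, so t½ = 466.8/3.3112 ≈ 140.97 minutes.
From t = 558 to t = 995: 6.77 × (1/2)^((995−558)/140.97) ≈ 0.78966 μg/mL.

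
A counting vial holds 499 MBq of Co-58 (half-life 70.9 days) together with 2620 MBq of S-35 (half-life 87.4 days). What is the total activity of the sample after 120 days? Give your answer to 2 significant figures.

Co-58: 499 × (1/2)^(120/70.9) = 499 × (1/2)^1.6925 ≈ 154.38 MBq.
S-35: 2620 × (1/2)^(120/87.4) = 2620 × (1/2)^1.373 ≈ 1011.6 MBq.
Total = 154.38 + 1011.6 ≈ 1165.9 MBq.

1200 MBq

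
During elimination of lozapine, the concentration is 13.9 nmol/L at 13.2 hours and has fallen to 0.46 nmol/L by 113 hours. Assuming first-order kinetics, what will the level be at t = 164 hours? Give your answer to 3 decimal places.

0.081 nmol/L

Over Δt = 113 − 13.2 = 99.8 hours, the level fell by a factor of 13.9/0.46 ≈ 30.217.
n = log₂(30.217) ≈ 4.9173 half-lives, so t½ = 99.8/4.9173 ≈ 20.296 hours.
From t = 113 to t = 164: 0.46 × (1/2)^((164−113)/20.296) ≈ 0.080596 nmol/L.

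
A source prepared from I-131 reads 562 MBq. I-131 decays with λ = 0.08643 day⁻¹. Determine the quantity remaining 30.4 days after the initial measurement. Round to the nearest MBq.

t½ = ln 2 / λ = 0.69315 / 0.08643 ≈ 8.0198 days.
Number of half-lives: n = 30.4/8.0198 ≈ 3.7906.
Remaining = 562 × (1/2)^3.7906 = 562 × 0.072261 ≈ 40.611 MBq.

41 MBq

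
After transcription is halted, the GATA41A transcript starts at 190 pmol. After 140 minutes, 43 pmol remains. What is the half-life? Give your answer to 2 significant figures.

A/A₀ = 43/190 ≈ 0.22632.
n = log₂(4.4186) ≈ 2.1436 half-lives elapsed in 140 minutes.
t½ = 140/2.1436 ≈ 65.311 minutes.

65 minutes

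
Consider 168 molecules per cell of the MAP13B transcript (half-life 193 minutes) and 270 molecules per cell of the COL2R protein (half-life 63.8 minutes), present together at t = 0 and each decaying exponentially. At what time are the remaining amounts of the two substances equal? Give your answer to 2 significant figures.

Set 168·(1/2)^(t/193) = 270·(1/2)^(t/63.8).
Taking log₂: log₂(168/270) = t·(1/193 − 1/63.8).
log₂(0.62222) = -0.6845; 1/193 − 1/63.8 = -0.010493.
t = -0.6845 / -0.010493 ≈ 65.236 minutes.

65 minutes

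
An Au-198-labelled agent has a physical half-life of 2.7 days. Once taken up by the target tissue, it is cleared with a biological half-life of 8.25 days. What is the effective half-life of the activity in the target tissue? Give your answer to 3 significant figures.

1/t_eff = 1/t_phys + 1/t_biol = 1/2.7 + 1/8.25 = 0.49158 per day.
t_eff = 2.7 × 8.25 / (2.7 + 8.25) ≈ 2.0342 days.

2.03 days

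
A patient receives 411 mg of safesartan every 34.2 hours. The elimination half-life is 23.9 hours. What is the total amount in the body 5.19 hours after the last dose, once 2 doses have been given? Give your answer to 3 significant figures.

485 mg

The 2 doses were given 39.39, 5.19 hours ago.
Total = 411·(1/2)^(39.39/23.9) + 411·(1/2)^(5.19/23.9)
      = 131.13 + 353.57 ≈ 484.7 mg.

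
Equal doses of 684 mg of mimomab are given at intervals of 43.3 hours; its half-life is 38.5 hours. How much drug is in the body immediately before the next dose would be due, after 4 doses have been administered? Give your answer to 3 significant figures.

554 mg

The 4 doses were given 173.2, 129.9, 86.6, 43.3 hours ago.
Total = 684·(1/2)^(173.2/38.5) + 684·(1/2)^(129.9/38.5) + 684·(1/2)^(86.6/38.5) + 684·(1/2)^(43.3/38.5)
      = 30.256 + 65.974 + 143.86 + 313.69 ≈ 553.77 mg.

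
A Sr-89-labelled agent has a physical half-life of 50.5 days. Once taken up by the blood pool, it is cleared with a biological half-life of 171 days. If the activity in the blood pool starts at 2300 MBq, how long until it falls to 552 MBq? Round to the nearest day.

1/t_eff = 1/t_phys + 1/t_biol = 1/50.5 + 1/171 = 0.02565 per day.
t_eff = 50.5 × 171 / (50.5 + 171) ≈ 38.986 days.
n = log₂(2300/552) ≈ 2.0589; t = 2.0589 × 38.986 ≈ 80.269 days.

80 days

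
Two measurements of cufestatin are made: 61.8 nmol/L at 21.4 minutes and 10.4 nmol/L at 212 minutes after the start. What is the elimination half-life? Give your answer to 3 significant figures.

Over Δt = 212 − 21.4 = 190.6 minutes, the level fell by a factor of 61.8/10.4 ≈ 5.9423.
n = log₂(5.9423) ≈ 2.571 half-lives, so t½ = 190.6/2.571 ≈ 74.134 minutes.

74.1 minutes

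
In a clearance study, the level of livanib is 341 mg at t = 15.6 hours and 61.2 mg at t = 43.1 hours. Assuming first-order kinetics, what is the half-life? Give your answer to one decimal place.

11.1 hours

Over Δt = 43.1 − 15.6 = 27.5 hours, the level fell by a factor of 341/61.2 ≈ 5.5719.
n = log₂(5.5719) ≈ 2.4782 half-lives, so t½ = 27.5/2.4782 ≈ 11.097 hours.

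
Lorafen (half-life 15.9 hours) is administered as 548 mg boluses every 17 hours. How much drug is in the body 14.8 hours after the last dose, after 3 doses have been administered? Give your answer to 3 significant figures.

490 mg

The 3 doses were given 48.8, 31.8, 14.8 hours ago.
Total = 548·(1/2)^(48.8/15.9) + 548·(1/2)^(31.8/15.9) + 548·(1/2)^(14.8/15.9)
      = 65.293 + 137 + 287.46 ≈ 489.75 mg.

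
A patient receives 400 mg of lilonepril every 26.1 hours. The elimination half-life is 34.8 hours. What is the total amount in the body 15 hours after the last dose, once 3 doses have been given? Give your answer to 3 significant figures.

The 3 doses were given 67.2, 41.1, 15 hours ago.
Total = 400·(1/2)^(67.2/34.8) + 400·(1/2)^(41.1/34.8) + 400·(1/2)^(15/34.8)
      = 104.9 + 176.41 + 296.69 ≈ 578 mg.

578 mg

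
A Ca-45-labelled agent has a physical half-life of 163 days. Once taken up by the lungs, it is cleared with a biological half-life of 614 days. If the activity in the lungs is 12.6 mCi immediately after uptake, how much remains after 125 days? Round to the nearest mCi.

1/t_eff = 1/t_phys + 1/t_biol = 1/163 + 1/614 = 0.0077636 per day.
t_eff = 163 × 614 / (163 + 614) ≈ 128.81 days.
Remaining = 12.6 × (1/2)^(125/128.81) = 12.6 × (1/2)^0.97045 ≈ 6.4304 mCi.

6 mCi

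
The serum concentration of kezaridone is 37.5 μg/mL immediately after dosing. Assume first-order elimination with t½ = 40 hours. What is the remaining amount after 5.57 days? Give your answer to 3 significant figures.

3.70 μg/mL

Convert the elapsed time: 5.57 days = 133.68 hours.
Number of half-lives: n = 133.68/40 ≈ 3.342.
Remaining = 37.5 × (1/2)^3.342 = 37.5 × 0.098618 ≈ 3.6982 μg/mL.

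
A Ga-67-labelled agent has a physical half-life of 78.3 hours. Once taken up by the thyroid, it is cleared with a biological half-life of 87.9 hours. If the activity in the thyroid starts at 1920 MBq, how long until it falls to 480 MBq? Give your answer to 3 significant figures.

82.8 hours

1/t_eff = 1/t_phys + 1/t_biol = 1/78.3 + 1/87.9 = 0.024148 per hour.
t_eff = 78.3 × 87.9 / (78.3 + 87.9) ≈ 41.411 hours.
n = log₂(1920/480) ≈ 2; t = 2 × 41.411 ≈ 82.823 hours.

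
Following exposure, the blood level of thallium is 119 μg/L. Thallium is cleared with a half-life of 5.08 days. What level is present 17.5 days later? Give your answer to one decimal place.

Number of half-lives: n = 17.5/5.08 ≈ 3.4449.
Remaining = 119 × (1/2)^3.4449 = 119 × 0.091831 ≈ 10.928 μg/L.

10.9 μg/L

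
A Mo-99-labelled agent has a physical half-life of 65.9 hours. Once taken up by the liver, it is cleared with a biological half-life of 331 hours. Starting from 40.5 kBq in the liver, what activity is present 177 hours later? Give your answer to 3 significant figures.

4.34 kBq

1/t_eff = 1/t_phys + 1/t_biol = 1/65.9 + 1/331 = 0.018196 per hour.
t_eff = 65.9 × 331 / (65.9 + 331) ≈ 54.958 hours.
Remaining = 40.5 × (1/2)^(177/54.958) = 40.5 × (1/2)^3.2206 ≈ 4.3446 kBq.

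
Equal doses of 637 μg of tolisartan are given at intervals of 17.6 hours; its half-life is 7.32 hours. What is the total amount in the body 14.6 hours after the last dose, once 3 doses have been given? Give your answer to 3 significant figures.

196 μg

The 3 doses were given 49.8, 32.2, 14.6 hours ago.
Total = 637·(1/2)^(49.8/7.32) + 637·(1/2)^(32.2/7.32) + 637·(1/2)^(14.6/7.32)
      = 5.7036 + 30.195 + 159.85 ≈ 195.75 μg.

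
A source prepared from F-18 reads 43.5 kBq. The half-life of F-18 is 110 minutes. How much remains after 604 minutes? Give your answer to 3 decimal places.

Number of half-lives: n = 604/110 ≈ 5.4909.
Remaining = 43.5 × (1/2)^5.4909 = 43.5 × 0.022237 ≈ 0.9673 kBq.

0.967 kBq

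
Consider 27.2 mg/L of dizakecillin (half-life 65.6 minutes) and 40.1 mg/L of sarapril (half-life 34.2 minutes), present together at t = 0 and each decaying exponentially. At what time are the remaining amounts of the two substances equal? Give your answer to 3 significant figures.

40.0 minutes

Set 27.2·(1/2)^(t/65.6) = 40.1·(1/2)^(t/34.2).
Taking log₂: log₂(27.2/40.1) = t·(1/65.6 − 1/34.2).
log₂(0.6783) = -0.56; 1/65.6 − 1/34.2 = -0.013996.
t = -0.56 / -0.013996 ≈ 40.012 minutes.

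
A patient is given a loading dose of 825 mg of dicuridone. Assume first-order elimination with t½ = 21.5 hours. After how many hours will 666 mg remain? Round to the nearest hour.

Fraction remaining = 666/825 ≈ 0.80727.
n = log₂(825/666) = ln(1.2387)/ln 2 ≈ 0.30887 half-lives.
t = n × t½ = 0.30887 × 21.5 ≈ 6.6407 hours.

7 hours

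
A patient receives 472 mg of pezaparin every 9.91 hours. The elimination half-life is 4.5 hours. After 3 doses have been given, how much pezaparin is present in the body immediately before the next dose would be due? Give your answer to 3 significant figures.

130 mg

The 3 doses were given 29.73, 19.82, 9.91 hours ago.
Total = 472·(1/2)^(29.73/4.5) + 472·(1/2)^(19.82/4.5) + 472·(1/2)^(9.91/4.5)
      = 4.8433 + 22.288 + 102.57 ≈ 129.7 mg.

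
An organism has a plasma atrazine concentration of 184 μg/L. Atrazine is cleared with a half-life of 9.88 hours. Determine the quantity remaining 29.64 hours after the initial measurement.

23 μg/L

Elapsed time is 3 half-lives (29.64/9.88).
Each half-life halves the amount: 184 × (1/2)^3 = 184/8 = 23 μg/L.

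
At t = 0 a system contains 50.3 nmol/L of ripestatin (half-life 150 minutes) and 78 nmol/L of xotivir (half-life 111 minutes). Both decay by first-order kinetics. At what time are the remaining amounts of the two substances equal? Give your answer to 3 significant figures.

Set 50.3·(1/2)^(t/150) = 78·(1/2)^(t/111).
Taking log₂: log₂(50.3/78) = t·(1/150 − 1/111).
log₂(0.64487) = -0.63292; 1/150 − 1/111 = -0.0023423.
t = -0.63292 / -0.0023423 ≈ 270.21 minutes.

270 minutes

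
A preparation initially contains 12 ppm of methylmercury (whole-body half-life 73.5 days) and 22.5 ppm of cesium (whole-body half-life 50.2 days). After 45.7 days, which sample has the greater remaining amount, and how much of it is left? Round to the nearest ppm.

methylmercury: 12 × (1/2)^0.62177 ≈ 7.7985 ppm.
cesium: 22.5 × (1/2)^0.91036 ≈ 11.971 ppm.
Cesium has more remaining, at ≈ 11.971 ppm.

cesium, 12 ppm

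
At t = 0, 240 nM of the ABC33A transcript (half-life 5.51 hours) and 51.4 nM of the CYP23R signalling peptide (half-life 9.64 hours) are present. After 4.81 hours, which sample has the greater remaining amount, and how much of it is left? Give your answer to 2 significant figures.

ABC33A transcript: 240 × (1/2)^0.87296 ≈ 131.05 nM.
CYP23R signalling peptide: 51.4 × (1/2)^0.49896 ≈ 36.371 nM.
ABC33A transcript has more remaining, at ≈ 131.05 nM.

ABC33A transcript, 130 nM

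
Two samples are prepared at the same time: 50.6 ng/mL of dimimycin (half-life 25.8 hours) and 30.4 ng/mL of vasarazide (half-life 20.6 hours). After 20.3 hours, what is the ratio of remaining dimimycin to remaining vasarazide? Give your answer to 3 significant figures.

dimimycin: 50.6 × (1/2)^(20.3/25.8) = 50.6 × (1/2)^0.78682 ≈ 29.329 ng/mL.
vasarazide: 30.4 × (1/2)^(20.3/20.6) = 30.4 × (1/2)^0.98544 ≈ 15.354 ng/mL.
Ratio ≈ 29.329 / 15.354 ≈ 1.9101.

1.91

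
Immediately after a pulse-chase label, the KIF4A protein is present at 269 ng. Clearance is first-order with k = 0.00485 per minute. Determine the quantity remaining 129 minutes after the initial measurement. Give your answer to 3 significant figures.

t½ = ln 2 / k = 0.69315 / 0.00485 ≈ 142.92 minutes.
Number of half-lives: n = 129/142.92 ≈ 0.90262.
Remaining = 269 × (1/2)^0.90262 = 269 × 0.53491 ≈ 143.89 ng.

144 ng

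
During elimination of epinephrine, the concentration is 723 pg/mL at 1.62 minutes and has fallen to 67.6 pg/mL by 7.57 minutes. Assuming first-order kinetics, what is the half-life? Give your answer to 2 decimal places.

Over Δt = 7.57 − 1.62 = 5.95 minutes, the level fell by a factor of 723/67.6 ≈ 10.695.
n = log₂(10.695) ≈ 3.4189 half-lives, so t½ = 5.95/3.4189 ≈ 1.7403 minutes.

1.74 minutes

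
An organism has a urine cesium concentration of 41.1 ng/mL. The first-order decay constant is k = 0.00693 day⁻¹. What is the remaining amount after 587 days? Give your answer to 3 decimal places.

0.703 ng/mL

t½ = ln 2 / k = 0.69315 / 0.00693 ≈ 100.02 days.
Number of half-lives: n = 587/100.02 ≈ 5.8688.
Remaining = 41.1 × (1/2)^5.8688 = 41.1 × 0.017113 ≈ 0.70335 ng/mL.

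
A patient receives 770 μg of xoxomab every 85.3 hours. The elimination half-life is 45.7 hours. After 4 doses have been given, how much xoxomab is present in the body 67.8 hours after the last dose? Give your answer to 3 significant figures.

The 4 doses were given 323.7, 238.4, 153.1, 67.8 hours ago.
Total = 770·(1/2)^(323.7/45.7) + 770·(1/2)^(238.4/45.7) + 770·(1/2)^(153.1/45.7) + 770·(1/2)^(67.8/45.7)
      = 5.6787 + 20.708 + 75.51 + 275.35 ≈ 377.25 μg.

377 μg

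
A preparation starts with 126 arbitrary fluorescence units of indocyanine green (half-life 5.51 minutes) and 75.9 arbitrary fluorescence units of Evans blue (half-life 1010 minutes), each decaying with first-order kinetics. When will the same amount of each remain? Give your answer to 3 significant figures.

Set 126·(1/2)^(t/5.51) = 75.9·(1/2)^(t/1010).
Taking log₂: log₂(126/75.9) = t·(1/5.51 − 1/1010).
log₂(1.6601) = 0.73125; 1/5.51 − 1/1010 = 0.1805.
t = 0.73125 / 0.1805 ≈ 4.0513 minutes.

4.05 minutes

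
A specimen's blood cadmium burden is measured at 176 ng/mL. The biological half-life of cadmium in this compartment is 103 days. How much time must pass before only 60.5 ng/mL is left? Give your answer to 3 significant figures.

Fraction remaining = 60.5/176 ≈ 0.34375.
n = log₂(176/60.5) = ln(2.9091)/ln 2 ≈ 1.5406 half-lives.
t = n × t½ = 1.5406 × 103 ≈ 158.68 days.

159 days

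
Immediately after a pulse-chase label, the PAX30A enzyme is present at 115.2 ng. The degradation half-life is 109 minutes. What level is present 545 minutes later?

3.6 ng

Elapsed time is 5 half-lives (545/109).
Each half-life halves the amount: 115.2 × (1/2)^5 = 115.2/32 = 3.6 ng.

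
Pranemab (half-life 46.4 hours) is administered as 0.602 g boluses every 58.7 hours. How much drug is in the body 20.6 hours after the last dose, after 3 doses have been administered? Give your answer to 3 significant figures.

The 3 doses were given 138, 79.3, 20.6 hours ago.
Total = 0.602·(1/2)^(138/46.4) + 0.602·(1/2)^(79.3/46.4) + 0.602·(1/2)^(20.6/46.4)
      = 0.076611 + 0.18413 + 0.44254 ≈ 0.70328 g.

0.703 g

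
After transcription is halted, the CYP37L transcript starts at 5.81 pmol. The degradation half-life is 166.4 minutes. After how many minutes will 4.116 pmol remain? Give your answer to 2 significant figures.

83 minutes

Fraction remaining = 4.116/5.81 ≈ 0.70843.
n = log₂(5.81/4.116) = ln(1.4116)/ln 2 ≈ 0.4973 half-lives.
t = n × t½ = 0.4973 × 166.4 ≈ 82.75 minutes.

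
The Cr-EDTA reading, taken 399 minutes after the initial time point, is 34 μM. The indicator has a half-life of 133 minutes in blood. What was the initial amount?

Number of half-lives elapsed: n = 399/133 ≈ 3.
A₀ = A × 2^n = 34 × 2^3 = 34 × 8 ≈ 272 μM.

272 μM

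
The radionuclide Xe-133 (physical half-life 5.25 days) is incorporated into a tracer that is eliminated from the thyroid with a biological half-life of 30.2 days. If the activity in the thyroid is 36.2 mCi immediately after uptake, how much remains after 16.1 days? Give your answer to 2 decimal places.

1/t_eff = 1/t_phys + 1/t_biol = 1/5.25 + 1/30.2 = 0.22359 per day.
t_eff = 5.25 × 30.2 / (5.25 + 30.2) ≈ 4.4725 days.
Remaining = 36.2 × (1/2)^(16.1/4.4725) = 36.2 × (1/2)^3.5998 ≈ 2.9858 mCi.

2.99 mCi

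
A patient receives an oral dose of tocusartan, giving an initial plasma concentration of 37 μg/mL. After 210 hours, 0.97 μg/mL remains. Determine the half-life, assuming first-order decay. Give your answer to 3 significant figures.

A/A₀ = 0.97/37 ≈ 0.026216.
n = log₂(38.144) ≈ 5.2534 half-lives elapsed in 210 hours.
t½ = 210/5.2534 ≈ 39.974 hours.

40.0 hours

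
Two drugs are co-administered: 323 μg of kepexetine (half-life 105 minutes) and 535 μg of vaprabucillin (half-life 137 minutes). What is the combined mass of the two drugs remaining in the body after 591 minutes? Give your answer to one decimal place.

33.4 μg

kepexetine: 323 × (1/2)^(591/105) = 323 × (1/2)^5.6286 ≈ 6.5288 μg.
vaprabucillin: 535 × (1/2)^(591/137) = 535 × (1/2)^4.3139 ≈ 26.9 μg.
Total = 6.5288 + 26.9 ≈ 33.429 μg.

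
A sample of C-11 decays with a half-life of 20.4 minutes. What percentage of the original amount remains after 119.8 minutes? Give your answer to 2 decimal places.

n = 119.8/20.4 ≈ 5.8725 half-lives.
Fraction remaining = (1/2)^5.8725 ≈ 0.017068, i.e. 1.7068%.

1.71%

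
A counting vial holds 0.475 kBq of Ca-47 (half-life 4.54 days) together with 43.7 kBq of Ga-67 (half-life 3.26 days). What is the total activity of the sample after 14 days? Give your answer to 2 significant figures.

Ca-47: 0.475 × (1/2)^(14/4.54) = 0.475 × (1/2)^3.0837 ≈ 0.056028 kBq.
Ga-67: 43.7 × (1/2)^(14/3.26) = 43.7 × (1/2)^4.2945 ≈ 2.227 kBq.
Total = 0.056028 + 2.227 ≈ 2.283 kBq.

2.3 kBq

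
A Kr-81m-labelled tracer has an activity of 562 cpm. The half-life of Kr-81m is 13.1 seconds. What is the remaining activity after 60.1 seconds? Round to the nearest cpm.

Number of half-lives: n = 60.1/13.1 ≈ 4.5878.
Remaining = 562 × (1/2)^4.5878 = 562 × 0.041585 ≈ 23.371 cpm.

23 cpm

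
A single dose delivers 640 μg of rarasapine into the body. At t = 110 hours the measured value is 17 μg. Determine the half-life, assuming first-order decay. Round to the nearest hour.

A/A₀ = 17/640 ≈ 0.026562.
n = log₂(37.647) ≈ 5.2345 half-lives elapsed in 110 hours.
t½ = 110/5.2345 ≈ 21.015 hours.

21 hours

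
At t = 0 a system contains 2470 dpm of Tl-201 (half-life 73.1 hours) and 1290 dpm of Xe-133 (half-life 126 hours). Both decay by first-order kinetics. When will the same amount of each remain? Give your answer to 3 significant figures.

163 hours

Set 2470·(1/2)^(t/73.1) = 1290·(1/2)^(t/126).
Taking log₂: log₂(2470/1290) = t·(1/73.1 − 1/126).
log₂(1.9147) = 0.93714; 1/73.1 − 1/126 = 0.0057434.
t = 0.93714 / 0.0057434 ≈ 163.17 hours.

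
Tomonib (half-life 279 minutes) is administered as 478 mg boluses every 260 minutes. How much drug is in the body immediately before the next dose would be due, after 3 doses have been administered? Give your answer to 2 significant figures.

The 3 doses were given 780, 520, 260 minutes ago.
Total = 478·(1/2)^(780/279) + 478·(1/2)^(520/279) + 478·(1/2)^(260/279)
      = 68.84 + 131.33 + 250.55 ≈ 450.72 mg.

450 mg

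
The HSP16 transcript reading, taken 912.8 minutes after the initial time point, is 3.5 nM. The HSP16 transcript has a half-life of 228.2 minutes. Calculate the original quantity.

56 nM

Number of half-lives elapsed: n = 912.8/228.2 ≈ 4.
A₀ = A × 2^n = 3.5 × 2^4 = 3.5 × 16 ≈ 56 nM.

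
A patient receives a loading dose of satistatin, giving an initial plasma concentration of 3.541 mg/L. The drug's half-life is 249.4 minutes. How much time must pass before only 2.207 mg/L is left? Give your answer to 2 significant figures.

Fraction remaining = 2.207/3.541 ≈ 0.62327.
n = log₂(3.541/2.207) = ln(1.6044)/ln 2 ≈ 0.68207 half-lives.
t = n × t½ = 0.68207 × 249.4 ≈ 170.11 minutes.

170 minutes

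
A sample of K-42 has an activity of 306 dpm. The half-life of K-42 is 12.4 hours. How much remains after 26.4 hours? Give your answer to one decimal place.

70.0 dpm

Number of half-lives: n = 26.4/12.4 ≈ 2.129.
Remaining = 306 × (1/2)^2.129 = 306 × 0.22861 ≈ 69.955 dpm.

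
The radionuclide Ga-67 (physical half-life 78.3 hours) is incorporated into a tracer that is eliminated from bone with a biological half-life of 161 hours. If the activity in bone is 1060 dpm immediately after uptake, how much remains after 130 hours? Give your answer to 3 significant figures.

1/t_eff = 1/t_phys + 1/t_biol = 1/78.3 + 1/161 = 0.018983 per hour.
t_eff = 78.3 × 161 / (78.3 + 161) ≈ 52.68 hours.
Remaining = 1060 × (1/2)^(130/52.68) = 1060 × (1/2)^2.4677 ≈ 191.62 dpm.

192 dpm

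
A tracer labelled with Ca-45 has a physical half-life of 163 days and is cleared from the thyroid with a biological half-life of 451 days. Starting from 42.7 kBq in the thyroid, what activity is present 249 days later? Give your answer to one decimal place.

1/t_eff = 1/t_phys + 1/t_biol = 1/163 + 1/451 = 0.0083523 per day.
t_eff = 163 × 451 / (163 + 451) ≈ 119.73 days.
Remaining = 42.7 × (1/2)^(249/119.73) = 42.7 × (1/2)^2.0797 ≈ 10.101 kBq.

10.1 kBq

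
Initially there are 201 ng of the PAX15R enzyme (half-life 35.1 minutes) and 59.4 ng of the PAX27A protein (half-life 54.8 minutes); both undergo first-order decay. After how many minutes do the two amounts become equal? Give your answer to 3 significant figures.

172 minutes

Set 201·(1/2)^(t/35.1) = 59.4·(1/2)^(t/54.8).
Taking log₂: log₂(201/59.4) = t·(1/35.1 − 1/54.8).
log₂(3.3838) = 1.7587; 1/35.1 − 1/54.8 = 0.010242.
t = 1.7587 / 0.010242 ≈ 171.71 minutes.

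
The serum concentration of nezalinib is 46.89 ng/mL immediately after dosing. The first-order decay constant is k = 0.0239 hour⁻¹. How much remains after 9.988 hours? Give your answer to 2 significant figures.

37 ng/mL

t½ = ln 2 / k = 0.69315 / 0.0239 ≈ 29.002 hours.
Number of half-lives: n = 9.988/29.002 ≈ 0.34439.
Remaining = 46.89 × (1/2)^0.34439 = 46.89 × 0.78764 ≈ 36.932 ng/mL.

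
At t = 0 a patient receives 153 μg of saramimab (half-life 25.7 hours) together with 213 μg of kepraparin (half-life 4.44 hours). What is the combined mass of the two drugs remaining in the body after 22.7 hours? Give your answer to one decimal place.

89.1 μg

saramimab: 153 × (1/2)^(22.7/25.7) = 153 × (1/2)^0.88327 ≈ 82.947 μg.
kepraparin: 213 × (1/2)^(22.7/4.44) = 213 × (1/2)^5.1126 ≈ 6.1564 μg.
Total = 82.947 + 6.1564 ≈ 89.104 μg.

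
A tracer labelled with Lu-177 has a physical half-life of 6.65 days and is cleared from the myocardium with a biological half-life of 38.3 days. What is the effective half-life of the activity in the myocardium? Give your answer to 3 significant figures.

1/t_eff = 1/t_phys + 1/t_biol = 1/6.65 + 1/38.3 = 0.17649 per day.
t_eff = 6.65 × 38.3 / (6.65 + 38.3) ≈ 5.6662 days.

5.67 days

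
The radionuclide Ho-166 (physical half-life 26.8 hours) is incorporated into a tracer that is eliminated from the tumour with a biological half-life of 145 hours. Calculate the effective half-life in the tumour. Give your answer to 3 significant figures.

22.6 hours

1/t_eff = 1/t_phys + 1/t_biol = 1/26.8 + 1/145 = 0.04421 per hour.
t_eff = 26.8 × 145 / (26.8 + 145) ≈ 22.619 hours.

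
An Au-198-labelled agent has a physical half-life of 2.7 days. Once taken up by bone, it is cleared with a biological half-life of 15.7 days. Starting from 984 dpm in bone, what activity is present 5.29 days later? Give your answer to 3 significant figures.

200 dpm

1/t_eff = 1/t_phys + 1/t_biol = 1/2.7 + 1/15.7 = 0.43406 per day.
t_eff = 2.7 × 15.7 / (2.7 + 15.7) ≈ 2.3038 days.
Remaining = 984 × (1/2)^(5.29/2.3038) = 984 × (1/2)^2.2962 ≈ 200.34 dpm.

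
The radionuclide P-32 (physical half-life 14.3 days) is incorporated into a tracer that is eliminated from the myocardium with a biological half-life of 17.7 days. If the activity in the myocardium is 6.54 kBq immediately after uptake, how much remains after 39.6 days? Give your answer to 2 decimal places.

0.20 kBq

1/t_eff = 1/t_phys + 1/t_biol = 1/14.3 + 1/17.7 = 0.12643 per day.
t_eff = 14.3 × 17.7 / (14.3 + 17.7) ≈ 7.9097 days.
Remaining = 6.54 × (1/2)^(39.6/7.9097) = 6.54 × (1/2)^5.0065 ≈ 0.20345 kBq.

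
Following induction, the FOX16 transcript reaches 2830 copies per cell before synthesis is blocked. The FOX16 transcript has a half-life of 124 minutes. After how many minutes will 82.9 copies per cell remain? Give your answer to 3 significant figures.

Fraction remaining = 82.9/2830 ≈ 0.029293.
n = log₂(2830/82.9) = ln(34.138)/ln 2 ≈ 5.0933 half-lives.
t = n × t½ = 5.0933 × 124 ≈ 631.57 minutes.

632 minutes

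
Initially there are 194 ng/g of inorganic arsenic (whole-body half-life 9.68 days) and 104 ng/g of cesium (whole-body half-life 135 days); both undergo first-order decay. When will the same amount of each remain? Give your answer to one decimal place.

Set 194·(1/2)^(t/9.68) = 104·(1/2)^(t/135).
Taking log₂: log₂(194/104) = t·(1/9.68 − 1/135).
log₂(1.8654) = 0.89947; 1/9.68 − 1/135 = 0.095898.
t = 0.89947 / 0.095898 ≈ 9.3794 days.

9.4 days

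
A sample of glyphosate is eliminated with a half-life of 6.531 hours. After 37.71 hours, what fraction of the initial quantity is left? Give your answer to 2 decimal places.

0.02

n = 37.71/6.531 ≈ 5.774 half-lives.
Fraction remaining = (1/2)^5.774 ≈ 0.018275.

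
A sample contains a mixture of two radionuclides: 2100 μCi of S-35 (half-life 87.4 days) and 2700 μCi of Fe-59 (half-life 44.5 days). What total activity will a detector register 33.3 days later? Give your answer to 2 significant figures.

S-35: 2100 × (1/2)^(33.3/87.4) = 2100 × (1/2)^0.38101 ≈ 1612.6 μCi.
Fe-59: 2700 × (1/2)^(33.3/44.5) = 2700 × (1/2)^0.74831 ≈ 1607.3 μCi.
Total = 1612.6 + 1607.3 ≈ 3219.9 μCi.

3200 μCi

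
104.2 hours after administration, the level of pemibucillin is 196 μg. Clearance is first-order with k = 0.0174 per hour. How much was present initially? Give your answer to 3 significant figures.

t½ = ln 2 / k = 0.69315 / 0.0174 ≈ 39.836 hours.
Number of half-lives elapsed: n = 104.2/39.836 ≈ 2.6157.
A₀ = A × 2^n = 196 × 2^2.6157 = 196 × 6.1293 ≈ 1201.3 μg.

1200 μg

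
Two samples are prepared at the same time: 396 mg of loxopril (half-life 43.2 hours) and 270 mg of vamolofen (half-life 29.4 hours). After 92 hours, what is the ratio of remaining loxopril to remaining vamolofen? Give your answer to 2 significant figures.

loxopril: 396 × (1/2)^(92/43.2) = 396 × (1/2)^2.1296 ≈ 90.493 mg.
vamolofen: 270 × (1/2)^(92/29.4) = 270 × (1/2)^3.1293 ≈ 30.858 mg.
Ratio ≈ 90.493 / 30.858 ≈ 2.9326.

2.9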